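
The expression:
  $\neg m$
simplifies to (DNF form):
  $\neg m$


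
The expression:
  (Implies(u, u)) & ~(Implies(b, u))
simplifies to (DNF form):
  b & ~u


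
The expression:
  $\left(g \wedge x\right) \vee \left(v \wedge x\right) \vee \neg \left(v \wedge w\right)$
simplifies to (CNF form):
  $x \vee \neg v \vee \neg w$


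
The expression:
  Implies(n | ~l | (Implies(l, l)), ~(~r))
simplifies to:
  r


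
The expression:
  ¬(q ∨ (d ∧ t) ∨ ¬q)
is never true.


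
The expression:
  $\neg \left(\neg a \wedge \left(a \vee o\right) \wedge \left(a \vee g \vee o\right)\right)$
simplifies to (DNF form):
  $a \vee \neg o$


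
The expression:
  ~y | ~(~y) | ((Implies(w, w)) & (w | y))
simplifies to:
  True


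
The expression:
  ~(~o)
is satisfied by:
  {o: True}


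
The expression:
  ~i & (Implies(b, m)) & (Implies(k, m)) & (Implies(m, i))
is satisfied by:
  {b: False, i: False, k: False, m: False}


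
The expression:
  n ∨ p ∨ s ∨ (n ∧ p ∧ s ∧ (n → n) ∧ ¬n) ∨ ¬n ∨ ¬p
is always true.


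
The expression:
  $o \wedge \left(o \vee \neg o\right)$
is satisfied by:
  {o: True}


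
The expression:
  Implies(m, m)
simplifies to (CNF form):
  True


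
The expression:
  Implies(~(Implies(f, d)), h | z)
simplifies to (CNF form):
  d | h | z | ~f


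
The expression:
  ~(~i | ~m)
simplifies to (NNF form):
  i & m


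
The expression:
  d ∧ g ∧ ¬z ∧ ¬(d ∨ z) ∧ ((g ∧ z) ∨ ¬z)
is never true.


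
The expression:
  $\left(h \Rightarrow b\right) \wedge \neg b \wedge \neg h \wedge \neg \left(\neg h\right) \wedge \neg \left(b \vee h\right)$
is never true.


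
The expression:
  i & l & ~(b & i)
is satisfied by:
  {i: True, l: True, b: False}


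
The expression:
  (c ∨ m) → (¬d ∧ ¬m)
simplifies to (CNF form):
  ¬m ∧ (¬c ∨ ¬d)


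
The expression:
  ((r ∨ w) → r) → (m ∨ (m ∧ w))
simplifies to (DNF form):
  m ∨ (w ∧ ¬r)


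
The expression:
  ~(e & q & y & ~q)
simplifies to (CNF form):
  True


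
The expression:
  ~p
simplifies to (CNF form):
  ~p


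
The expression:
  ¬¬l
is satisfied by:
  {l: True}


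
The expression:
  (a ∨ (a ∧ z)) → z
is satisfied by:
  {z: True, a: False}
  {a: False, z: False}
  {a: True, z: True}


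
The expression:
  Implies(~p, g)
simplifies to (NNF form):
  g | p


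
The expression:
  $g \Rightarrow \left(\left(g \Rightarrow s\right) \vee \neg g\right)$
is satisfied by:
  {s: True, g: False}
  {g: False, s: False}
  {g: True, s: True}


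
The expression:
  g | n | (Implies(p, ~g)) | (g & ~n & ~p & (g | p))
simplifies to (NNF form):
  True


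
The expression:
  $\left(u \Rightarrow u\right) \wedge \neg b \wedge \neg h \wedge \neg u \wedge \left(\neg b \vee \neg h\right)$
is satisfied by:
  {u: False, h: False, b: False}


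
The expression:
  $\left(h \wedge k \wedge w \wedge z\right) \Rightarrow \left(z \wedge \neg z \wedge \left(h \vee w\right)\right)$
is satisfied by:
  {w: False, k: False, z: False, h: False}
  {h: True, w: False, k: False, z: False}
  {z: True, w: False, k: False, h: False}
  {h: True, z: True, w: False, k: False}
  {k: True, h: False, w: False, z: False}
  {h: True, k: True, w: False, z: False}
  {z: True, k: True, h: False, w: False}
  {h: True, z: True, k: True, w: False}
  {w: True, z: False, k: False, h: False}
  {h: True, w: True, z: False, k: False}
  {z: True, w: True, h: False, k: False}
  {h: True, z: True, w: True, k: False}
  {k: True, w: True, z: False, h: False}
  {h: True, k: True, w: True, z: False}
  {z: True, k: True, w: True, h: False}


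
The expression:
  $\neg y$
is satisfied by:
  {y: False}


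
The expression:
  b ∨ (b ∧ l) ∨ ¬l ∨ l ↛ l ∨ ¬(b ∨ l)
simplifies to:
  b ∨ ¬l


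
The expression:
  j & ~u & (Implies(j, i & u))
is never true.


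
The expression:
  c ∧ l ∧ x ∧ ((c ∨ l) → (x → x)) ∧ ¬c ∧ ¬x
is never true.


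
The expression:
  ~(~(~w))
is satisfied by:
  {w: False}


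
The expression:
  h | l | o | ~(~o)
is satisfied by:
  {o: True, l: True, h: True}
  {o: True, l: True, h: False}
  {o: True, h: True, l: False}
  {o: True, h: False, l: False}
  {l: True, h: True, o: False}
  {l: True, h: False, o: False}
  {h: True, l: False, o: False}


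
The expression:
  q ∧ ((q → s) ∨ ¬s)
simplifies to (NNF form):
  q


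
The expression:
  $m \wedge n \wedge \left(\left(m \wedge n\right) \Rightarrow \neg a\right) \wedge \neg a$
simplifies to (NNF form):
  $m \wedge n \wedge \neg a$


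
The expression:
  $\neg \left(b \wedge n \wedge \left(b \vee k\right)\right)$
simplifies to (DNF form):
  $\neg b \vee \neg n$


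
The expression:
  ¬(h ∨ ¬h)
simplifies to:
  False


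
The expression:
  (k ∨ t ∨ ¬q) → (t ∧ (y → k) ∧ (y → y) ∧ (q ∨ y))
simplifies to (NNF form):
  (k ∨ q) ∧ (q ∨ y) ∧ (t ∨ ¬k) ∧ (k ∨ ¬t ∨ ¬y)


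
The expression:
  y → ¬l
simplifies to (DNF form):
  ¬l ∨ ¬y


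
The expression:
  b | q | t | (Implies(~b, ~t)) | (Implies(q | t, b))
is always true.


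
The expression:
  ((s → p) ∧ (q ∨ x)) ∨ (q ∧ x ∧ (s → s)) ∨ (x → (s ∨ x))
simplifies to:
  True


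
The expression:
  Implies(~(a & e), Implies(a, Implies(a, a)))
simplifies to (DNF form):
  True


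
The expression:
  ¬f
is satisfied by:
  {f: False}


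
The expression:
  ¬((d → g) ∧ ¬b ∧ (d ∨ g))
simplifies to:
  b ∨ ¬g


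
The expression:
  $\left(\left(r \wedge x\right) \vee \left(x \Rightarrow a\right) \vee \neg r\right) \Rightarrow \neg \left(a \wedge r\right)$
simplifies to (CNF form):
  $\neg a \vee \neg r$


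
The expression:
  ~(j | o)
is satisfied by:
  {o: False, j: False}


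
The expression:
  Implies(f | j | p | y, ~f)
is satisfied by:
  {f: False}


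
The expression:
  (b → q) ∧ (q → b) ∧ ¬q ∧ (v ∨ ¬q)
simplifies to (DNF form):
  ¬b ∧ ¬q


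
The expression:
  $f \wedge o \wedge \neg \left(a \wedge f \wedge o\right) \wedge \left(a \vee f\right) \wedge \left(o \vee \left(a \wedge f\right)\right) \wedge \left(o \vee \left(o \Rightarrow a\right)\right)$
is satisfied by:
  {f: True, o: True, a: False}


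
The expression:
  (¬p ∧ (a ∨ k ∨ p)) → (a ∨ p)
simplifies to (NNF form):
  a ∨ p ∨ ¬k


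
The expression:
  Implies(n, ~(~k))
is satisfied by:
  {k: True, n: False}
  {n: False, k: False}
  {n: True, k: True}


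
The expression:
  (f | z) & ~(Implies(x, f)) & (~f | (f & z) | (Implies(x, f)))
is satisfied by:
  {z: True, x: True, f: False}


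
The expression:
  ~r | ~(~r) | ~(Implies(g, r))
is always true.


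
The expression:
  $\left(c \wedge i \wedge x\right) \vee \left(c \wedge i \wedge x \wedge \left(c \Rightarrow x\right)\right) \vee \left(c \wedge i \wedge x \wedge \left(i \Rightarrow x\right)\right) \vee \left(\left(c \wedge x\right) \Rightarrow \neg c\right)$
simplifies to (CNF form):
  $i \vee \neg c \vee \neg x$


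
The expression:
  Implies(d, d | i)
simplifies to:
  True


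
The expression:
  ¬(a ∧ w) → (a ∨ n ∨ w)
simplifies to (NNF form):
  a ∨ n ∨ w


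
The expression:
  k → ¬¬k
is always true.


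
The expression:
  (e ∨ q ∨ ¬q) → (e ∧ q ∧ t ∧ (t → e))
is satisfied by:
  {t: True, e: True, q: True}


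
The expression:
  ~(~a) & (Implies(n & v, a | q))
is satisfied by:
  {a: True}


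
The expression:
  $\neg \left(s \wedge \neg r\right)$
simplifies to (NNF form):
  $r \vee \neg s$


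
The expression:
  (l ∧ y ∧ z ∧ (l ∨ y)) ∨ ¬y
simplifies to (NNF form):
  (l ∧ z) ∨ ¬y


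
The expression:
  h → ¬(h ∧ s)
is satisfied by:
  {s: False, h: False}
  {h: True, s: False}
  {s: True, h: False}


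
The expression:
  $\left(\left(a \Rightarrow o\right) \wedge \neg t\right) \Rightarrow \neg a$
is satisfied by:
  {t: True, o: False, a: False}
  {o: False, a: False, t: False}
  {a: True, t: True, o: False}
  {a: True, o: False, t: False}
  {t: True, o: True, a: False}
  {o: True, t: False, a: False}
  {a: True, o: True, t: True}


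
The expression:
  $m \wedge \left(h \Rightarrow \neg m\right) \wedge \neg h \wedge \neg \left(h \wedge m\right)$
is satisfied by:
  {m: True, h: False}


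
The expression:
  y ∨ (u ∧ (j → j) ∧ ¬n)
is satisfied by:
  {y: True, u: True, n: False}
  {y: True, u: False, n: False}
  {y: True, n: True, u: True}
  {y: True, n: True, u: False}
  {u: True, n: False, y: False}


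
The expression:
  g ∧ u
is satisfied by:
  {u: True, g: True}


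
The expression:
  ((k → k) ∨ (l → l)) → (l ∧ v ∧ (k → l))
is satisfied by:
  {v: True, l: True}


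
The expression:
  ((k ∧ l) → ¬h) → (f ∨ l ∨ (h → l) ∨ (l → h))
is always true.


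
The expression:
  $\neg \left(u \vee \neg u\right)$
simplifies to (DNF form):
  $\text{False}$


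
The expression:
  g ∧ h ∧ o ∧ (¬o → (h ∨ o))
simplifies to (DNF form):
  g ∧ h ∧ o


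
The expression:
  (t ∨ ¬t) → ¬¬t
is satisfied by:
  {t: True}


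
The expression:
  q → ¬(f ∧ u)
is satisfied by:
  {u: False, q: False, f: False}
  {f: True, u: False, q: False}
  {q: True, u: False, f: False}
  {f: True, q: True, u: False}
  {u: True, f: False, q: False}
  {f: True, u: True, q: False}
  {q: True, u: True, f: False}


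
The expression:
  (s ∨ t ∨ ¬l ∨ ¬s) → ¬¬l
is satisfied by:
  {l: True}


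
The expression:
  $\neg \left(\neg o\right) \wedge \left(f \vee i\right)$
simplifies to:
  $o \wedge \left(f \vee i\right)$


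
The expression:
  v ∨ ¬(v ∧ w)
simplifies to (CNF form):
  True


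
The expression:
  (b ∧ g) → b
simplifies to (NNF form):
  True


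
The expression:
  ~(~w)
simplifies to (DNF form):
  w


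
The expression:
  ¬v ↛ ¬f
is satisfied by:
  {f: True, v: False}


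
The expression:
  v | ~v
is always true.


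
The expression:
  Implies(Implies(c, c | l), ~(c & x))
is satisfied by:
  {c: False, x: False}
  {x: True, c: False}
  {c: True, x: False}


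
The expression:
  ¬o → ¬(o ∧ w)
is always true.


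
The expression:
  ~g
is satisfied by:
  {g: False}


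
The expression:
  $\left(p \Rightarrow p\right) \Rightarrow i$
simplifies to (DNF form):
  $i$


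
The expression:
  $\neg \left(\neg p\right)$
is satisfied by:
  {p: True}


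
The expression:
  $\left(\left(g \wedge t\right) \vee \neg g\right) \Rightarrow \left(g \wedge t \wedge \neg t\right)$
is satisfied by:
  {g: True, t: False}


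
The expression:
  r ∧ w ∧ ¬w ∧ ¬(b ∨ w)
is never true.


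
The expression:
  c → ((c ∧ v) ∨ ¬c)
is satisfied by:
  {v: True, c: False}
  {c: False, v: False}
  {c: True, v: True}


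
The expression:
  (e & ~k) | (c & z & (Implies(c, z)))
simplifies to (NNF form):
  (c | e) & (e | z) & (c | ~k) & (z | ~k)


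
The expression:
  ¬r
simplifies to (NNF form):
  ¬r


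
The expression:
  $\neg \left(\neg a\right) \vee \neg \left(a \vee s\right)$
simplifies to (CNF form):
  $a \vee \neg s$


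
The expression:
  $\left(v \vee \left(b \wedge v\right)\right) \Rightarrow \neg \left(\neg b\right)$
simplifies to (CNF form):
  $b \vee \neg v$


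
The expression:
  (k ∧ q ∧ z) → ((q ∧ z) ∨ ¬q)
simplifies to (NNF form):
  True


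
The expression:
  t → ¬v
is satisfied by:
  {v: False, t: False}
  {t: True, v: False}
  {v: True, t: False}


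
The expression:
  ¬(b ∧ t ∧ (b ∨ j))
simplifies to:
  ¬b ∨ ¬t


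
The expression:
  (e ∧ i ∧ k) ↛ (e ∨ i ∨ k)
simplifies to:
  False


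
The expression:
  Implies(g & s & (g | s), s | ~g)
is always true.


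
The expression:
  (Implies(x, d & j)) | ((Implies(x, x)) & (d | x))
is always true.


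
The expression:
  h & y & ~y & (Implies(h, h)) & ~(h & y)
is never true.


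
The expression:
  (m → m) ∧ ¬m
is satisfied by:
  {m: False}


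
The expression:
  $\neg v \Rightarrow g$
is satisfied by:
  {v: True, g: True}
  {v: True, g: False}
  {g: True, v: False}


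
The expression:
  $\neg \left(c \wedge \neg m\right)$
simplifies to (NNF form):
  $m \vee \neg c$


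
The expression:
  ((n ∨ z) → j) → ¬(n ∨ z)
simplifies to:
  (¬n ∧ ¬z) ∨ ¬j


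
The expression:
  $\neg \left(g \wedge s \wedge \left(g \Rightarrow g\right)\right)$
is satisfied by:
  {s: False, g: False}
  {g: True, s: False}
  {s: True, g: False}


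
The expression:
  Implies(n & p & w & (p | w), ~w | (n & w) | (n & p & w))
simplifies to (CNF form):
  True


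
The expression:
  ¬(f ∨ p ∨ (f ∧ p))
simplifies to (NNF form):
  ¬f ∧ ¬p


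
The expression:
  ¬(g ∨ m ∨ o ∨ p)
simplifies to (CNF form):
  ¬g ∧ ¬m ∧ ¬o ∧ ¬p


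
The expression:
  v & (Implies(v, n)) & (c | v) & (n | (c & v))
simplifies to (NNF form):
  n & v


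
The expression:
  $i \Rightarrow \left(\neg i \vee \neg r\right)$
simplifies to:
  $\neg i \vee \neg r$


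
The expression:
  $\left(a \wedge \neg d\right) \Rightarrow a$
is always true.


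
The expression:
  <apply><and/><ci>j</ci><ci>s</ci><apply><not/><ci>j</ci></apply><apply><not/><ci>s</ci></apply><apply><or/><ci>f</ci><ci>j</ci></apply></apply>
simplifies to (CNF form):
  <false/>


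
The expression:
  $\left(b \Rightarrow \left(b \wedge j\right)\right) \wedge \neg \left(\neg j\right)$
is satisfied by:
  {j: True}


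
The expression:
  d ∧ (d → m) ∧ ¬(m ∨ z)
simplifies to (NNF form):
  False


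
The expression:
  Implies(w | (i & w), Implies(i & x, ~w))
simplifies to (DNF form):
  ~i | ~w | ~x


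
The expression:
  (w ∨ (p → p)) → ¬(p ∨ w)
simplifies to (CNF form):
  ¬p ∧ ¬w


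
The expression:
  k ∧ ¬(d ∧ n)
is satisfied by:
  {k: True, d: False, n: False}
  {k: True, n: True, d: False}
  {k: True, d: True, n: False}


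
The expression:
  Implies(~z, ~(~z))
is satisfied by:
  {z: True}


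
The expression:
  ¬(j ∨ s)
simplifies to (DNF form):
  ¬j ∧ ¬s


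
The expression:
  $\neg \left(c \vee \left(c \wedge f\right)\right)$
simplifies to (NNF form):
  $\neg c$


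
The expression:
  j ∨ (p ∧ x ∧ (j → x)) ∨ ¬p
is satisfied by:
  {j: True, x: True, p: False}
  {j: True, p: False, x: False}
  {x: True, p: False, j: False}
  {x: False, p: False, j: False}
  {j: True, x: True, p: True}
  {j: True, p: True, x: False}
  {x: True, p: True, j: False}


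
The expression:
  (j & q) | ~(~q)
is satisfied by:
  {q: True}


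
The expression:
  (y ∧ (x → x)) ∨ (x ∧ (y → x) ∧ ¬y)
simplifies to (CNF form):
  x ∨ y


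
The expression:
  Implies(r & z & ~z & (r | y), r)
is always true.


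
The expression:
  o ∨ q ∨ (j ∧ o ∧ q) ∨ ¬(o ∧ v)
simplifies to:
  True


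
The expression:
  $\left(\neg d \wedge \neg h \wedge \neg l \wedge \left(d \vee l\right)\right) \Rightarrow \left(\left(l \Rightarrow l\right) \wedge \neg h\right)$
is always true.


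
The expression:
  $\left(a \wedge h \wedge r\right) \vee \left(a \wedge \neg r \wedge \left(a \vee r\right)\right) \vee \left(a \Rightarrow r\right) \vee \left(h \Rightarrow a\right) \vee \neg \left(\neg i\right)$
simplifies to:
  $\text{True}$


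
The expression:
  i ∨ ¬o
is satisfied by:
  {i: True, o: False}
  {o: False, i: False}
  {o: True, i: True}


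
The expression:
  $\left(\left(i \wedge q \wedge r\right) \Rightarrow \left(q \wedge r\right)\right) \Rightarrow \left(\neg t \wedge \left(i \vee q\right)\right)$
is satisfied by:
  {i: True, q: True, t: False}
  {i: True, t: False, q: False}
  {q: True, t: False, i: False}


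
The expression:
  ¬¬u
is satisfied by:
  {u: True}


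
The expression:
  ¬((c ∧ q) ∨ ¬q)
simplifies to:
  q ∧ ¬c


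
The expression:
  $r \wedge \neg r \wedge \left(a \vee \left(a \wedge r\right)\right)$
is never true.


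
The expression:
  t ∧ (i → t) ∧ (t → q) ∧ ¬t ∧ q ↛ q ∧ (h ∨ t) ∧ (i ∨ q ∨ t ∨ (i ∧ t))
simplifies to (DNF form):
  False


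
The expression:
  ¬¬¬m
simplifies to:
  ¬m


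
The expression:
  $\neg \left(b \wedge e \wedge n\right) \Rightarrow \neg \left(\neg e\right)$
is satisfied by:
  {e: True}


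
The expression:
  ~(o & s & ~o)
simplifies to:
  True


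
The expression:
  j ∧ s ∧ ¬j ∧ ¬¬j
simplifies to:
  False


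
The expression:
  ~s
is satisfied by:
  {s: False}


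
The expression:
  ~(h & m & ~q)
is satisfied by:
  {q: True, h: False, m: False}
  {h: False, m: False, q: False}
  {q: True, m: True, h: False}
  {m: True, h: False, q: False}
  {q: True, h: True, m: False}
  {h: True, q: False, m: False}
  {q: True, m: True, h: True}


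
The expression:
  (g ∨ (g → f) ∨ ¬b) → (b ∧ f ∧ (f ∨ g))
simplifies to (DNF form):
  b ∧ f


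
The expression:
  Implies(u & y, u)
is always true.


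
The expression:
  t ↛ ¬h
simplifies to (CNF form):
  h ∧ t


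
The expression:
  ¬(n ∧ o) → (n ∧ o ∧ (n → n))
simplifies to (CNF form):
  n ∧ o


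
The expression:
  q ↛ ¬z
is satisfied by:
  {z: True, q: True}


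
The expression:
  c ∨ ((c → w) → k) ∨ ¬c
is always true.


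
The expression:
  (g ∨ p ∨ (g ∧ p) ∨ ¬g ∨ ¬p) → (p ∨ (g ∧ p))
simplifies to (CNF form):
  p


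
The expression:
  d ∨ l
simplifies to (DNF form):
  d ∨ l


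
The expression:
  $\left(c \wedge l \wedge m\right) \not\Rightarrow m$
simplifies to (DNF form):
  $\text{False}$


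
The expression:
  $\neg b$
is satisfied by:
  {b: False}


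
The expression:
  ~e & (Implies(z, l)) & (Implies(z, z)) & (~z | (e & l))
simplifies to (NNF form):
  ~e & ~z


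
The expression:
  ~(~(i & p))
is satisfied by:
  {i: True, p: True}


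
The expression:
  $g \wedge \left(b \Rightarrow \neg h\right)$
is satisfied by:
  {g: True, h: False, b: False}
  {b: True, g: True, h: False}
  {h: True, g: True, b: False}


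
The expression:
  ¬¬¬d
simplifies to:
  ¬d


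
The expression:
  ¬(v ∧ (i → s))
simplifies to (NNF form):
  (i ∧ ¬s) ∨ ¬v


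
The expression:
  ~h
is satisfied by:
  {h: False}


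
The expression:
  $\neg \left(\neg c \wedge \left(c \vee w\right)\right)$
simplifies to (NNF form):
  $c \vee \neg w$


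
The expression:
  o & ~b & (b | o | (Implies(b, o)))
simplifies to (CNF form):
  o & ~b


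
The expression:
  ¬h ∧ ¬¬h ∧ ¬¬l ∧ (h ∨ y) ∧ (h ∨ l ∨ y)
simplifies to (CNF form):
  False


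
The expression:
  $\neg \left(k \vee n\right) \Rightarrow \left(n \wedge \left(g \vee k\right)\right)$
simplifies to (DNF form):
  $k \vee n$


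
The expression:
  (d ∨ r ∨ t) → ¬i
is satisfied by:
  {d: False, r: False, i: False, t: False}
  {t: True, d: False, r: False, i: False}
  {r: True, t: False, d: False, i: False}
  {t: True, r: True, d: False, i: False}
  {d: True, t: False, r: False, i: False}
  {t: True, d: True, r: False, i: False}
  {r: True, d: True, t: False, i: False}
  {t: True, r: True, d: True, i: False}
  {i: True, t: False, d: False, r: False}


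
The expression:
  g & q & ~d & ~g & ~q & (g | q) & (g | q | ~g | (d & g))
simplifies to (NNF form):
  False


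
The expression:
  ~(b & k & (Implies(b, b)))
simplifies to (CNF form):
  ~b | ~k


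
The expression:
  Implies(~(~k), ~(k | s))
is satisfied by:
  {k: False}


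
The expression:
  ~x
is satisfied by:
  {x: False}


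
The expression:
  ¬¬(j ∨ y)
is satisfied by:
  {y: True, j: True}
  {y: True, j: False}
  {j: True, y: False}


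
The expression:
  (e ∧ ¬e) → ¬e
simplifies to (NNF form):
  True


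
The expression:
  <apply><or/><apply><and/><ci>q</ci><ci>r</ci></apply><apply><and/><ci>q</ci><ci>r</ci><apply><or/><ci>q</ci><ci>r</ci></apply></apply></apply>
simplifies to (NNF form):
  <apply><and/><ci>q</ci><ci>r</ci></apply>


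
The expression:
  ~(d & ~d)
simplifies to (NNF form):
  True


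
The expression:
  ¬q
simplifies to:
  ¬q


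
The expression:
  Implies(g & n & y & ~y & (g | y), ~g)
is always true.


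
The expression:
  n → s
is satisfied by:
  {s: True, n: False}
  {n: False, s: False}
  {n: True, s: True}


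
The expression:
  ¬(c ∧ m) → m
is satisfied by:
  {m: True}


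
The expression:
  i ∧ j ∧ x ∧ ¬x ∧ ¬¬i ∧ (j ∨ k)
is never true.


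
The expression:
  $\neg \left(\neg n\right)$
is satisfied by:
  {n: True}


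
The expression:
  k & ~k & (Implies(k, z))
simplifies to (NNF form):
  False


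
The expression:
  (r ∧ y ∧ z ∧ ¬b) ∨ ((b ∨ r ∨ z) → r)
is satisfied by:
  {r: True, b: False, z: False}
  {r: True, z: True, b: False}
  {r: True, b: True, z: False}
  {r: True, z: True, b: True}
  {z: False, b: False, r: False}


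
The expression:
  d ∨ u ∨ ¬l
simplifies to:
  d ∨ u ∨ ¬l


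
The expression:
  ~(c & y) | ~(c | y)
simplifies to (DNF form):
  ~c | ~y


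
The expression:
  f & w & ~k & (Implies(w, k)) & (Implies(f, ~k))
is never true.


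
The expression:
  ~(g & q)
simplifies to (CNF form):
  ~g | ~q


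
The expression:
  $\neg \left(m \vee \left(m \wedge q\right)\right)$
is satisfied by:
  {m: False}


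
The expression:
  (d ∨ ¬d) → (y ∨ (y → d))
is always true.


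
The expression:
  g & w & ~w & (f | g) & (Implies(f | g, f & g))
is never true.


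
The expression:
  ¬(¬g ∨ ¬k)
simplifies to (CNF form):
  g ∧ k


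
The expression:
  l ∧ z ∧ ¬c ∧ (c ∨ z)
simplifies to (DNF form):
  l ∧ z ∧ ¬c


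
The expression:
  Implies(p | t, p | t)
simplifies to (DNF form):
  True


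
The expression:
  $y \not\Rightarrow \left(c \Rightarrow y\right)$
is never true.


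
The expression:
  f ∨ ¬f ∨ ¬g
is always true.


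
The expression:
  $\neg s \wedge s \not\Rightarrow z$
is never true.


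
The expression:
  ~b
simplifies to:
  ~b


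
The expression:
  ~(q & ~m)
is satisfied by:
  {m: True, q: False}
  {q: False, m: False}
  {q: True, m: True}


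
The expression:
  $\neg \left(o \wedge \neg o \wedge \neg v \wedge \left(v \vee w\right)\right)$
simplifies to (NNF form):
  $\text{True}$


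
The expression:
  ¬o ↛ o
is always true.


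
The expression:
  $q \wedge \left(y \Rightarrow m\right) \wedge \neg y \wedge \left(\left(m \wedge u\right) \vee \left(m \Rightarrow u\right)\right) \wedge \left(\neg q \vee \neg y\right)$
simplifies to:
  $q \wedge \neg y \wedge \left(u \vee \neg m\right)$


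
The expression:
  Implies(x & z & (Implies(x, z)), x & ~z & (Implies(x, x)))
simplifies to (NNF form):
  ~x | ~z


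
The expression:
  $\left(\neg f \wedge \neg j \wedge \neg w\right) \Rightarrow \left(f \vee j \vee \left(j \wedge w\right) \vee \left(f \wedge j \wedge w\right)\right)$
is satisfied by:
  {f: True, w: True, j: True}
  {f: True, w: True, j: False}
  {f: True, j: True, w: False}
  {f: True, j: False, w: False}
  {w: True, j: True, f: False}
  {w: True, j: False, f: False}
  {j: True, w: False, f: False}


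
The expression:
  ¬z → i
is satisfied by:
  {i: True, z: True}
  {i: True, z: False}
  {z: True, i: False}


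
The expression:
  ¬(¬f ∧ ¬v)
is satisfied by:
  {v: True, f: True}
  {v: True, f: False}
  {f: True, v: False}


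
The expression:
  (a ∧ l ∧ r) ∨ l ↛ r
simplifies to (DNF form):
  (a ∧ l) ∨ (l ∧ ¬r)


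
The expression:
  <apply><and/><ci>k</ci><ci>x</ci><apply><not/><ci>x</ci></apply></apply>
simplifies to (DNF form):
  <false/>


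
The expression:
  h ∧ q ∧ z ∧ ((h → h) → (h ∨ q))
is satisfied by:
  {h: True, z: True, q: True}


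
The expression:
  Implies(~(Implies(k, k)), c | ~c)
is always true.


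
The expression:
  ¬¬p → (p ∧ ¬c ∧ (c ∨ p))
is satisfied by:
  {p: False, c: False}
  {c: True, p: False}
  {p: True, c: False}


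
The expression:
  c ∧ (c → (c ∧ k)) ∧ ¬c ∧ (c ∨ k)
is never true.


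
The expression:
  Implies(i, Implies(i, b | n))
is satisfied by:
  {n: True, b: True, i: False}
  {n: True, i: False, b: False}
  {b: True, i: False, n: False}
  {b: False, i: False, n: False}
  {n: True, b: True, i: True}
  {n: True, i: True, b: False}
  {b: True, i: True, n: False}


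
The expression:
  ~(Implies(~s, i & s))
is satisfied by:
  {s: False}


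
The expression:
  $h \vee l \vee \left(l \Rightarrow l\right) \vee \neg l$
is always true.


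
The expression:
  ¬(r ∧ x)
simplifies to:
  ¬r ∨ ¬x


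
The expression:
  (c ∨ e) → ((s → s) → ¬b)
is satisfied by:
  {c: False, b: False, e: False}
  {e: True, c: False, b: False}
  {c: True, e: False, b: False}
  {e: True, c: True, b: False}
  {b: True, e: False, c: False}


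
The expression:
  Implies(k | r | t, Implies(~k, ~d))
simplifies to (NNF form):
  k | ~d | (~r & ~t)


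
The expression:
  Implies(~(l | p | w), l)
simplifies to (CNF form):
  l | p | w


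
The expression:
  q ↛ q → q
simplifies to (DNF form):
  True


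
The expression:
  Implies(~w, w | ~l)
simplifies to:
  w | ~l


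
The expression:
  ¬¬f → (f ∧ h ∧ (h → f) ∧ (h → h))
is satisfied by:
  {h: True, f: False}
  {f: False, h: False}
  {f: True, h: True}


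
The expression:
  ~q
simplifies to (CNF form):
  ~q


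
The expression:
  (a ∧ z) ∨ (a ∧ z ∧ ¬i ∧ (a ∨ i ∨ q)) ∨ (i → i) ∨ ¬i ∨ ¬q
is always true.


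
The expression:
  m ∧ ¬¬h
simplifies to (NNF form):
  h ∧ m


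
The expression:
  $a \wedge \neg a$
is never true.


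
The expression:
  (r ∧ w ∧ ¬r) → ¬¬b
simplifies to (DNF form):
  True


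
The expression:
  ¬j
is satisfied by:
  {j: False}


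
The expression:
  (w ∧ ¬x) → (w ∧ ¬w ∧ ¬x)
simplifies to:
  x ∨ ¬w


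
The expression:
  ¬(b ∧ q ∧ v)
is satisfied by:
  {v: False, q: False, b: False}
  {b: True, v: False, q: False}
  {q: True, v: False, b: False}
  {b: True, q: True, v: False}
  {v: True, b: False, q: False}
  {b: True, v: True, q: False}
  {q: True, v: True, b: False}


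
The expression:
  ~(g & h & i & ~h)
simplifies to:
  True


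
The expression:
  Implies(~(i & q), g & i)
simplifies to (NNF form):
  i & (g | q)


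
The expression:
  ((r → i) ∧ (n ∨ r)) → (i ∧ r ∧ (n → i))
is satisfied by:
  {r: True, n: False}
  {n: False, r: False}
  {n: True, r: True}


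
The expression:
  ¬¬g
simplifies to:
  g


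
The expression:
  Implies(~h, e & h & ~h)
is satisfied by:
  {h: True}


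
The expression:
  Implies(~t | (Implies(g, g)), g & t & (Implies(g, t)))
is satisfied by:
  {t: True, g: True}


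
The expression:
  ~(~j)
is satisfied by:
  {j: True}


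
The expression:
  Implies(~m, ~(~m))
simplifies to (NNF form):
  m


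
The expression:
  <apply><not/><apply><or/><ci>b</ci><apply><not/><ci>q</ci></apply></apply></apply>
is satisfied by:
  {q: True, b: False}


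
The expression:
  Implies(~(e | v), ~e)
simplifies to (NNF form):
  True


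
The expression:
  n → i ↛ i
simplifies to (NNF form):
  ¬n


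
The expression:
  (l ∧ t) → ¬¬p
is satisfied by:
  {p: True, l: False, t: False}
  {l: False, t: False, p: False}
  {t: True, p: True, l: False}
  {t: True, l: False, p: False}
  {p: True, l: True, t: False}
  {l: True, p: False, t: False}
  {t: True, l: True, p: True}


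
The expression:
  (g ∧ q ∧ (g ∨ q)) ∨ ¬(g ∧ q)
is always true.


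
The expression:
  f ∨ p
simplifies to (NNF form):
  f ∨ p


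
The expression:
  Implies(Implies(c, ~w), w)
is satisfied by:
  {w: True}


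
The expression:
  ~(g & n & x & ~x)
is always true.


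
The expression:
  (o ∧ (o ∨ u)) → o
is always true.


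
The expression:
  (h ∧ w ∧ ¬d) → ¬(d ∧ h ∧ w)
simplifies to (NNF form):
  True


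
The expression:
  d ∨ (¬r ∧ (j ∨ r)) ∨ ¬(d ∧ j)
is always true.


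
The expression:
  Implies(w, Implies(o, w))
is always true.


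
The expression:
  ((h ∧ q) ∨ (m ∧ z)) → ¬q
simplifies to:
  (¬h ∧ ¬m) ∨ (¬h ∧ ¬z) ∨ ¬q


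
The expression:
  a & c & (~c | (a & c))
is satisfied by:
  {a: True, c: True}


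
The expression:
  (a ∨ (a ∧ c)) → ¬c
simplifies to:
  ¬a ∨ ¬c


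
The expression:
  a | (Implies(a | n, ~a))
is always true.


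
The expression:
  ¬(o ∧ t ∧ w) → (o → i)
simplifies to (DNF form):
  i ∨ (t ∧ w) ∨ ¬o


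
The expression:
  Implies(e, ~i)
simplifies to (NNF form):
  ~e | ~i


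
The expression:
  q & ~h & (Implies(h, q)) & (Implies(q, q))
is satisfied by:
  {q: True, h: False}


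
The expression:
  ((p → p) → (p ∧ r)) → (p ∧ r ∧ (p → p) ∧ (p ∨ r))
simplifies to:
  True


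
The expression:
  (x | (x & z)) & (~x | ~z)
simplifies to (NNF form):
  x & ~z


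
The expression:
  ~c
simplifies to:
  ~c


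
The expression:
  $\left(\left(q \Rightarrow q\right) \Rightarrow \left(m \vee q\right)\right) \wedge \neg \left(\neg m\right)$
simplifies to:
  $m$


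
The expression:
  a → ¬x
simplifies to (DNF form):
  ¬a ∨ ¬x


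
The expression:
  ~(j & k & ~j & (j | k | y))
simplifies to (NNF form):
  True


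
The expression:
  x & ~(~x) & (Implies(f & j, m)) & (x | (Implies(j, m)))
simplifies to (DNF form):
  (m & x) | (x & ~f) | (x & ~j)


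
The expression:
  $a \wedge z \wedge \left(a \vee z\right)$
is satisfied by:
  {a: True, z: True}


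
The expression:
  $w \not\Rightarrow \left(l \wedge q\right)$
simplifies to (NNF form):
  $w \wedge \left(\neg l \vee \neg q\right)$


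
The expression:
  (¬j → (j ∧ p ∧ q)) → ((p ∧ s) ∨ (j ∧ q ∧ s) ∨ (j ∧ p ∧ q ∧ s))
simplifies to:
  (p ∧ s) ∨ (q ∧ s) ∨ ¬j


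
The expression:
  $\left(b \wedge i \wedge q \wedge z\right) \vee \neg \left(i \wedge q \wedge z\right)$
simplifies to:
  $b \vee \neg i \vee \neg q \vee \neg z$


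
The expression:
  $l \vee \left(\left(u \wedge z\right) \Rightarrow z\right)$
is always true.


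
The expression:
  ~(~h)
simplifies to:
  h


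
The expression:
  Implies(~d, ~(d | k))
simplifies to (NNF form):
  d | ~k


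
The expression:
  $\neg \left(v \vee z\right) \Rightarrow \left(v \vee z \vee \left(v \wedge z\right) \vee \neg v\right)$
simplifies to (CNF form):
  $\text{True}$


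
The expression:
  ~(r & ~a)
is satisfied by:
  {a: True, r: False}
  {r: False, a: False}
  {r: True, a: True}


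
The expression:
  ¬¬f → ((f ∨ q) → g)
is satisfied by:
  {g: True, f: False}
  {f: False, g: False}
  {f: True, g: True}


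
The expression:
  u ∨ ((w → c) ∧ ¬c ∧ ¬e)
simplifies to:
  u ∨ (¬c ∧ ¬e ∧ ¬w)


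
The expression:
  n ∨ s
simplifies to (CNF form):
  n ∨ s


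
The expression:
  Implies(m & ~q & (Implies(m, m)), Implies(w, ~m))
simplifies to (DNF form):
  q | ~m | ~w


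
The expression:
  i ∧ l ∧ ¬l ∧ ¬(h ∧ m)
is never true.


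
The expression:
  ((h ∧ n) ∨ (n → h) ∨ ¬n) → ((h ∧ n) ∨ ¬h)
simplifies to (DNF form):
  n ∨ ¬h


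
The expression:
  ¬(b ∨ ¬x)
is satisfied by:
  {x: True, b: False}


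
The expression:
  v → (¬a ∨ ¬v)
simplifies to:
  ¬a ∨ ¬v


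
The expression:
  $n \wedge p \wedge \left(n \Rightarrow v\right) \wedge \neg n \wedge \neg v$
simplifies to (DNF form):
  $\text{False}$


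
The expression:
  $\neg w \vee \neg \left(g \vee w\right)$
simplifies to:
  $\neg w$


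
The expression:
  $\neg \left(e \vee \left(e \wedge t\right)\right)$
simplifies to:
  $\neg e$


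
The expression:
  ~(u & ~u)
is always true.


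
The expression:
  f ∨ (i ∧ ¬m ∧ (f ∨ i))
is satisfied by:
  {i: True, f: True, m: False}
  {f: True, m: False, i: False}
  {i: True, f: True, m: True}
  {f: True, m: True, i: False}
  {i: True, m: False, f: False}


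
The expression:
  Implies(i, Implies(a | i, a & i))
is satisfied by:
  {a: True, i: False}
  {i: False, a: False}
  {i: True, a: True}


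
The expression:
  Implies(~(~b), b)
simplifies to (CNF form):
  True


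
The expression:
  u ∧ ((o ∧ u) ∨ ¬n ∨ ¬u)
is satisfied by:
  {o: True, u: True, n: False}
  {u: True, n: False, o: False}
  {n: True, o: True, u: True}


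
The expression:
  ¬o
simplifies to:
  ¬o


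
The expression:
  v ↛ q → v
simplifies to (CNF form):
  True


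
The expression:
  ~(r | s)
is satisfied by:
  {r: False, s: False}


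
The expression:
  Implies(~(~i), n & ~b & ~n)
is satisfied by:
  {i: False}


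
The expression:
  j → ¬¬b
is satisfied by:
  {b: True, j: False}
  {j: False, b: False}
  {j: True, b: True}


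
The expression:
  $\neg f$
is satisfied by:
  {f: False}


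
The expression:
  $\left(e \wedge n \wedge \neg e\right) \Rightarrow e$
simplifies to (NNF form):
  $\text{True}$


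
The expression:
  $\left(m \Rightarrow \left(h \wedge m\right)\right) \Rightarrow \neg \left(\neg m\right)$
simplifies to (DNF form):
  $m$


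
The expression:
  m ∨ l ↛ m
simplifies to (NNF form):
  l ∨ m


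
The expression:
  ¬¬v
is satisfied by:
  {v: True}


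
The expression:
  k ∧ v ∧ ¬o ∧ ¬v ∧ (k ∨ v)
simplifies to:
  False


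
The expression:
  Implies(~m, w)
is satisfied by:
  {m: True, w: True}
  {m: True, w: False}
  {w: True, m: False}


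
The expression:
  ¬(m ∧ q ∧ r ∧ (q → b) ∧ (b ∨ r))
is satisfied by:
  {m: False, q: False, b: False, r: False}
  {r: True, m: False, q: False, b: False}
  {b: True, m: False, q: False, r: False}
  {r: True, b: True, m: False, q: False}
  {q: True, r: False, m: False, b: False}
  {r: True, q: True, m: False, b: False}
  {b: True, q: True, r: False, m: False}
  {r: True, b: True, q: True, m: False}
  {m: True, b: False, q: False, r: False}
  {r: True, m: True, b: False, q: False}
  {b: True, m: True, r: False, q: False}
  {r: True, b: True, m: True, q: False}
  {q: True, m: True, b: False, r: False}
  {r: True, q: True, m: True, b: False}
  {b: True, q: True, m: True, r: False}


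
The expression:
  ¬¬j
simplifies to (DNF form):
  j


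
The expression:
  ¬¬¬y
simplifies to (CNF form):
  ¬y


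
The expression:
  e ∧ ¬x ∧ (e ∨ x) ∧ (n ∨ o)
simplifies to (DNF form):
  (e ∧ n ∧ ¬x) ∨ (e ∧ o ∧ ¬x)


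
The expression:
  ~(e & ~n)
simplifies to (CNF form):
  n | ~e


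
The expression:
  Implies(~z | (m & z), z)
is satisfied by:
  {z: True}


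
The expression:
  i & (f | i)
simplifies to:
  i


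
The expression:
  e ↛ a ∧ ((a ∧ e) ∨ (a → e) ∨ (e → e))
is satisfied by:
  {e: True, a: False}


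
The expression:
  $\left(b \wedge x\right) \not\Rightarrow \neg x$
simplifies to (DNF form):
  $b \wedge x$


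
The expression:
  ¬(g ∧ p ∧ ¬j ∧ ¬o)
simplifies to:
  j ∨ o ∨ ¬g ∨ ¬p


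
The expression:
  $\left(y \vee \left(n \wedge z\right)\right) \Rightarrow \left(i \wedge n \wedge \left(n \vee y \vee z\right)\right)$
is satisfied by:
  {i: True, z: False, n: False, y: False}
  {i: False, z: False, n: False, y: False}
  {i: True, n: True, z: False, y: False}
  {n: True, i: False, z: False, y: False}
  {i: True, z: True, n: False, y: False}
  {z: True, i: False, n: False, y: False}
  {i: True, n: True, z: True, y: False}
  {y: True, i: True, n: True, z: False}
  {y: True, i: True, n: True, z: True}


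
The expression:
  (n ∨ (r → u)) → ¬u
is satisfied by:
  {u: False}


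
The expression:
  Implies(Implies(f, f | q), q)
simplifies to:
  q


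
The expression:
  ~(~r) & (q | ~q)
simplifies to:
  r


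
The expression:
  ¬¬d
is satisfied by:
  {d: True}


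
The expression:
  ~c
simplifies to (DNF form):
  ~c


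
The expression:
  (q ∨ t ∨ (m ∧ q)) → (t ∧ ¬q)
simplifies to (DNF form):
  ¬q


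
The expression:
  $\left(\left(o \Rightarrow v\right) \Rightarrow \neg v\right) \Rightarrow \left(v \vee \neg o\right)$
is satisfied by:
  {v: True, o: False}
  {o: False, v: False}
  {o: True, v: True}


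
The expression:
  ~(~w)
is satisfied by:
  {w: True}


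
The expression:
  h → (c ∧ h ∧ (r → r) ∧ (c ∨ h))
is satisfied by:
  {c: True, h: False}
  {h: False, c: False}
  {h: True, c: True}


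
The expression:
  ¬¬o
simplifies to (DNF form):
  o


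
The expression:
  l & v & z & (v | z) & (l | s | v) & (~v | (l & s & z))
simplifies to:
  l & s & v & z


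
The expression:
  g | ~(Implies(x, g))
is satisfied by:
  {x: True, g: True}
  {x: True, g: False}
  {g: True, x: False}


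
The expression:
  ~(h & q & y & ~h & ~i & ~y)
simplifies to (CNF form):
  True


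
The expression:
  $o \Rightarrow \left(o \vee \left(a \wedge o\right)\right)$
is always true.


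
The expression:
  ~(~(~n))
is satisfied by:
  {n: False}


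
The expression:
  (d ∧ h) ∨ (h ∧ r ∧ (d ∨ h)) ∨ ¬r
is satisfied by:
  {h: True, r: False}
  {r: False, h: False}
  {r: True, h: True}


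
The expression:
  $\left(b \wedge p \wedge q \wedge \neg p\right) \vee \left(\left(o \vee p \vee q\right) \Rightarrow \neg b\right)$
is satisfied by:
  {q: False, p: False, b: False, o: False}
  {o: True, q: False, p: False, b: False}
  {p: True, o: False, q: False, b: False}
  {o: True, p: True, q: False, b: False}
  {q: True, o: False, p: False, b: False}
  {o: True, q: True, p: False, b: False}
  {p: True, q: True, o: False, b: False}
  {o: True, p: True, q: True, b: False}
  {b: True, o: False, q: False, p: False}


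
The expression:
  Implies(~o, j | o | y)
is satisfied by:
  {y: True, o: True, j: True}
  {y: True, o: True, j: False}
  {y: True, j: True, o: False}
  {y: True, j: False, o: False}
  {o: True, j: True, y: False}
  {o: True, j: False, y: False}
  {j: True, o: False, y: False}


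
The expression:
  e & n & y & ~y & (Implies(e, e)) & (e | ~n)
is never true.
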